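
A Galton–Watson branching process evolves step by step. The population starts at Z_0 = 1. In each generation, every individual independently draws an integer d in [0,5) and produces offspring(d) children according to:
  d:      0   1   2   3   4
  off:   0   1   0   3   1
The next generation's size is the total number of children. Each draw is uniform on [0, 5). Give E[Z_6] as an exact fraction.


1

Outcome values over d=0..4: [0, 1, 0, 3, 1]
Σy = 5, Σy² = 11, M = 5
μ = 5/5 = 1,  σ² = 11/5 − (1)² = 6/5
E[Z_0] = 1
E[Z_1] = 1·E[Z_0] = 1
E[Z_2] = 1·E[Z_1] = 1
E[Z_3] = 1·E[Z_2] = 1
E[Z_4] = 1·E[Z_3] = 1
E[Z_5] = 1·E[Z_4] = 1
E[Z_6] = 1·E[Z_5] = 1


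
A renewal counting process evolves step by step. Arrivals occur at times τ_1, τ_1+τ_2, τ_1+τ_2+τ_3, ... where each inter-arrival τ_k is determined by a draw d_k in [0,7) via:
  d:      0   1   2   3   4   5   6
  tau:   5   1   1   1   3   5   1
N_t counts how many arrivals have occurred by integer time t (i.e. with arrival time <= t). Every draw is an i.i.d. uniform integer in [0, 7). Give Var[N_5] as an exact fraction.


412689672/282475249

Inter-arrival values over d=0..6: [5, 1, 1, 1, 3, 5, 1]
Each d has probability 1/7, so the pmf of τ is: f(1) = 4/7, f(3) = 1/7, f(5) = 2/7
Let p_n(j) = P(N_n = j), with p_0 = [1]. Condition on τ_1: p_n(0) = P(τ > n), and for j >= 1, p_n(j) = Σ_{k<=n} f(k)·p_{n−k}(j−1)
p_1 = [3/7, 4/7]  (j = 0..1)
p_2 = [3/7, 12/49, 16/49]  (j = 0..2)
p_3 = [2/7, 19/49, 48/343, 64/343]  (j = 0..3)
p_4 = [2/7, 11/49, 104/343, 192/2401, 256/2401]  (j = 0..4)
p_5 = [0, 25/49, 8/49, 528/2401, 768/16807, 1024/16807]  (j = 0..5)
E[N_5] = Σ j·p_5(j) = 33343/16807;  E[N_5²] = Σ j²·p_5(j) = 90703/16807
Var[N_5] = 90703/16807 − (33343/16807)² = 412689672/282475249


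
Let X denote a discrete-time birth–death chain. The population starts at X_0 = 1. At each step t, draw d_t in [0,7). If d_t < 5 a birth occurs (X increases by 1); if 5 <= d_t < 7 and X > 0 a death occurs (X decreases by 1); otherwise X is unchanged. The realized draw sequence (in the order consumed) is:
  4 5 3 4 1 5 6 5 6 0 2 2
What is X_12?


3

t=0: X=1, d=4 → birth, X_1=2
t=1: X=2, d=5 → death, X_2=1
t=2: X=1, d=3 → birth, X_3=2
t=3: X=2, d=4 → birth, X_4=3
t=4: X=3, d=1 → birth, X_5=4
t=5: X=4, d=5 → death, X_6=3
t=6: X=3, d=6 → death, X_7=2
t=7: X=2, d=5 → death, X_8=1
t=8: X=1, d=6 → death, X_9=0
t=9: X=0, d=0 → birth, X_10=1
t=10: X=1, d=2 → birth, X_11=2
t=11: X=2, d=2 → birth, X_12=3


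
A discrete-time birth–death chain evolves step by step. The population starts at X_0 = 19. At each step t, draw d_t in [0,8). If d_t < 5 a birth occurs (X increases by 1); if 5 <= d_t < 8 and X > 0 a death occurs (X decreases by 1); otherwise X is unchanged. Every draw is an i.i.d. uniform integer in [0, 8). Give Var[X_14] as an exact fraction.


X can drop by at most 1 per step and X_0 = 19 > T = 14, so X_t >= 19 − t >= 5 > 0 for every t <= 14: the floor at 0 (the 'and X > 0' condition) never binds. Hence X_14 = X_0 + Σ_{t<14} Y_t with i.i.d. increments Y_t = y(d_t) ∈ {+1, −1, 0}.
Outcome values over d=0..7: [1, 1, 1, 1, 1, -1, -1, -1]
Σy = 2, Σy² = 8, M = 8
μ = 2/8 = 1/4,  σ² = 8/8 − (1/4)² = 15/16
Independent increments: Var[X_14] = 14·σ² = 14·(15/16) = 105/8

105/8


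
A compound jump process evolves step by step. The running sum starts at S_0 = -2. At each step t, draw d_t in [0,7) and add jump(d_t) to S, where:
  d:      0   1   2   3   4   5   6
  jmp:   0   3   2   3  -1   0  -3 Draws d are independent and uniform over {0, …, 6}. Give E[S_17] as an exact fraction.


Outcome values over d=0..6: [0, 3, 2, 3, -1, 0, -3]
Σy = 4, Σy² = 32, M = 7
μ = 4/7 = 4/7,  σ² = 32/7 − (4/7)² = 208/49
E[S_17] = -2 + 17·(4/7) = 54/7

54/7


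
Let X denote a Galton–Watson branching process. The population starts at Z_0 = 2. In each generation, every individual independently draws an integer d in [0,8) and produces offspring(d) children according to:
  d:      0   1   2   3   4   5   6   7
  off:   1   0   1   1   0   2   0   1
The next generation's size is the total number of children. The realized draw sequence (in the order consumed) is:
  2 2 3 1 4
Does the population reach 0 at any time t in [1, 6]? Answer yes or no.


gen 0: Z_0=2, draws=[2, 2], offspring=[1, 1], Z_1=2
gen 1: Z_1=2, draws=[3, 1], offspring=[1, 0], Z_2=1
gen 2: Z_2=1, draws=[4], offspring=[0], Z_3=0
gen 3: Z_3=0, draws=[], offspring=[], Z_4=0
gen 4: Z_4=0, draws=[], offspring=[], Z_5=0
gen 5: Z_5=0, draws=[], offspring=[], Z_6=0

yes


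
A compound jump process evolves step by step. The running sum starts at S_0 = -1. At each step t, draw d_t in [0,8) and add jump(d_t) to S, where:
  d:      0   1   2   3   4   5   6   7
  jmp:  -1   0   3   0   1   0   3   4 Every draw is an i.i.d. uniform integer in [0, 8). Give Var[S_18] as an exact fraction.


Outcome values over d=0..7: [-1, 0, 3, 0, 1, 0, 3, 4]
Σy = 10, Σy² = 36, M = 8
μ = 10/8 = 5/4,  σ² = 36/8 − (5/4)² = 47/16
Independent increments: Var[S_18] = 18·σ² = 18·(47/16) = 423/8

423/8


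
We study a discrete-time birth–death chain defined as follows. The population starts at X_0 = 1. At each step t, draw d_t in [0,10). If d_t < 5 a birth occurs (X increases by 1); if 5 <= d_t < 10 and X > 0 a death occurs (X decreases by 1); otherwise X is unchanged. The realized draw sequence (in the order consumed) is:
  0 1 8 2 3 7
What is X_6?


t=0: X=1, d=0 → birth, X_1=2
t=1: X=2, d=1 → birth, X_2=3
t=2: X=3, d=8 → death, X_3=2
t=3: X=2, d=2 → birth, X_4=3
t=4: X=3, d=3 → birth, X_5=4
t=5: X=4, d=7 → death, X_6=3

3


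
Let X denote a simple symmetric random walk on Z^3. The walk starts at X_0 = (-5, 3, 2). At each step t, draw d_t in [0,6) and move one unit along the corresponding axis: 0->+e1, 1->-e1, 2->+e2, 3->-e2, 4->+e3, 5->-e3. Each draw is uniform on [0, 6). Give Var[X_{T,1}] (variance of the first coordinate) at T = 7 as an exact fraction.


7/3

Outcome values over d=0..5: [1, -1, 0, 0, 0, 0]
Σy = 0, Σy² = 2, M = 6
μ = 0/6 = 0,  σ² = 2/6 − (0)² = 1/3
Independent increments: Var[X_7] = 7·σ² = 7·(1/3) = 7/3


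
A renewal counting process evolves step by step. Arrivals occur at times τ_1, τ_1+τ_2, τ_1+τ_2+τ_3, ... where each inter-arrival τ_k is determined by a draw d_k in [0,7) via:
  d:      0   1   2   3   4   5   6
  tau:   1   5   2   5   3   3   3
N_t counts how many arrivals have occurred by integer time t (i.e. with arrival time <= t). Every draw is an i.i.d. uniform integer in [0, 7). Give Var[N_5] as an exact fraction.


95034890/282475249

Inter-arrival values over d=0..6: [1, 5, 2, 5, 3, 3, 3]
Each d has probability 1/7, so the pmf of τ is: f(1) = 1/7, f(2) = 1/7, f(3) = 3/7, f(5) = 2/7
Let p_n(j) = P(N_n = j), with p_0 = [1]. Condition on τ_1: p_n(0) = P(τ > n), and for j >= 1, p_n(j) = Σ_{k<=n} f(k)·p_{n−k}(j−1)
p_1 = [6/7, 1/7]  (j = 0..1)
p_2 = [5/7, 13/49, 1/49]  (j = 0..2)
p_3 = [2/7, 32/49, 20/343, 1/343]  (j = 0..3)
p_4 = [2/7, 25/49, 66/343, 27/2401, 1/2401]  (j = 0..4)
p_5 = [0, 33/49, 96/343, 107/2401, 34/16807, 1/16807]  (j = 0..5)
E[N_5] = Σ j·p_5(j) = 23115/16807;  E[N_5²] = Σ j²·p_5(j) = 37445/16807
Var[N_5] = 37445/16807 − (23115/16807)² = 95034890/282475249


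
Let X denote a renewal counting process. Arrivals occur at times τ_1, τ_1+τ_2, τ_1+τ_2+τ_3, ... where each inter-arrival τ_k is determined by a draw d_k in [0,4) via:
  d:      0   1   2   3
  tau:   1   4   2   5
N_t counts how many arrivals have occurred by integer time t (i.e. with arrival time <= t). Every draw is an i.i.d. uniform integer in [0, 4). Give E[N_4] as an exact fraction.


273/256

Inter-arrival values over d=0..3: [1, 4, 2, 5]
Each d has probability 1/4, so the pmf of τ is: f(1) = 1/4, f(2) = 1/4, f(4) = 1/4, f(5) = 1/4
Renewal equation for m(n) = E[N_n]: condition on τ_1 = k (if k <= n, one arrival plus a fresh copy on the remaining n−k steps): m(n) = F(n) + Σ_{k<=n} f(k)·m(n−k), where F(n) = P(τ <= n) and m(0) = 0
m(1) = F(1) = 1/4
m(2) = F(2) + f(1)·m(1) = 1/2 + 1/4·1/4 = 9/16
m(3) = F(3) + f(1)·m(2) + f(2)·m(1) = 1/2 + 1/4·9/16 + 1/4·1/4 = 45/64
m(4) = F(4) + f(1)·m(3) + f(2)·m(2) = 3/4 + 1/4·45/64 + 1/4·9/16 = 273/256
E[N_4] = m(4) = 273/256


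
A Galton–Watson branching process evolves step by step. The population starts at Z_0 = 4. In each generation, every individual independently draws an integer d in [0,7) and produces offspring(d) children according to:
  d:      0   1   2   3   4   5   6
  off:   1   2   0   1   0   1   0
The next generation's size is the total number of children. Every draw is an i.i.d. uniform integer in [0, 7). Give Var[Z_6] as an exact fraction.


Outcome values over d=0..6: [1, 2, 0, 1, 0, 1, 0]
Σy = 5, Σy² = 7, M = 7
μ = 5/7 = 5/7,  σ² = 7/7 − (5/7)² = 24/49
V_0 = 0, E_0 = 4
V_1 = 24/49·E_0 + (5/7)²·V_0 = 96/49;  E_1 = 20/7
V_2 = 24/49·E_1 + (5/7)²·V_1 = 5760/2401;  E_2 = 100/49
V_3 = 24/49·E_2 + (5/7)²·V_2 = 261600/117649;  E_3 = 500/343
V_4 = 24/49·E_3 + (5/7)²·V_3 = 10656000/5764801;  E_4 = 2500/2401
V_5 = 24/49·E_4 + (5/7)²·V_4 = 410460000/282475249;  E_5 = 12500/16807
V_6 = 24/49·E_5 + (5/7)²·V_5 = 15303600000/13841287201;  E_6 = 62500/117649

15303600000/13841287201


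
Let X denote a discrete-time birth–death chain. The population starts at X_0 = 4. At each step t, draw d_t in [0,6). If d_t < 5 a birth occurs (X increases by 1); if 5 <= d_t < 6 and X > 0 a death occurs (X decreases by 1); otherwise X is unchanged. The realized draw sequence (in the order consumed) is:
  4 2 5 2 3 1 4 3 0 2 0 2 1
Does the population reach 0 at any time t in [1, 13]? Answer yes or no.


no

t=0: X=4, d=4 → birth, X_1=5
t=1: X=5, d=2 → birth, X_2=6
t=2: X=6, d=5 → death, X_3=5
t=3: X=5, d=2 → birth, X_4=6
t=4: X=6, d=3 → birth, X_5=7
t=5: X=7, d=1 → birth, X_6=8
t=6: X=8, d=4 → birth, X_7=9
t=7: X=9, d=3 → birth, X_8=10
t=8: X=10, d=0 → birth, X_9=11
t=9: X=11, d=2 → birth, X_10=12
t=10: X=12, d=0 → birth, X_11=13
t=11: X=13, d=2 → birth, X_12=14
t=12: X=14, d=1 → birth, X_13=15


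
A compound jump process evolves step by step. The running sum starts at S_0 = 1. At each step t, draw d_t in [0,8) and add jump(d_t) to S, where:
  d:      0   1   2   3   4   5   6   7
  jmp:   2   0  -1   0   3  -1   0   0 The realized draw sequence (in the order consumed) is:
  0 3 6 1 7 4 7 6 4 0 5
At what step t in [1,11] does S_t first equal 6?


6

t=0: S=1, d=0, jump=2, S_1=3
t=1: S=3, d=3, jump=0, S_2=3
t=2: S=3, d=6, jump=0, S_3=3
t=3: S=3, d=1, jump=0, S_4=3
t=4: S=3, d=7, jump=0, S_5=3
t=5: S=3, d=4, jump=3, S_6=6
t=6: S=6, d=7, jump=0, S_7=6
t=7: S=6, d=6, jump=0, S_8=6
t=8: S=6, d=4, jump=3, S_9=9
t=9: S=9, d=0, jump=2, S_10=11
t=10: S=11, d=5, jump=-1, S_11=10


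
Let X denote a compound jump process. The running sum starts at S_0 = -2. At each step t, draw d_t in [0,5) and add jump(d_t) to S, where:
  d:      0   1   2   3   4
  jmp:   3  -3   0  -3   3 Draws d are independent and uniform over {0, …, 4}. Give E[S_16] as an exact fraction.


Outcome values over d=0..4: [3, -3, 0, -3, 3]
Σy = 0, Σy² = 36, M = 5
μ = 0/5 = 0,  σ² = 36/5 − (0)² = 36/5
E[S_16] = -2 + 16·(0) = -2

-2


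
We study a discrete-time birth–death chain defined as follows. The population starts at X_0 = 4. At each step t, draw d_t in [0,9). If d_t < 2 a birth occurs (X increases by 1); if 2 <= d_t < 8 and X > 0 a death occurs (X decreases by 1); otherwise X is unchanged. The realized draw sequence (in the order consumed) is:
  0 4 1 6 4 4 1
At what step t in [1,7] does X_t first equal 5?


t=0: X=4, d=0 → birth, X_1=5
t=1: X=5, d=4 → death, X_2=4
t=2: X=4, d=1 → birth, X_3=5
t=3: X=5, d=6 → death, X_4=4
t=4: X=4, d=4 → death, X_5=3
t=5: X=3, d=4 → death, X_6=2
t=6: X=2, d=1 → birth, X_7=3

1


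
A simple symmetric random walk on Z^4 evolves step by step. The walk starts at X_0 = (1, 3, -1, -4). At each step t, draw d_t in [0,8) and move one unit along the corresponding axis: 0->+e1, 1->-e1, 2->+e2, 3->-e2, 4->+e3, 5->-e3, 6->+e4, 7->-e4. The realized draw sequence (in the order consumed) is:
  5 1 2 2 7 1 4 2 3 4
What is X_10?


t=0: X=(1, 3, -1, -4), d=5 → -e3, X_1=(1, 3, -2, -4)
t=1: X=(1, 3, -2, -4), d=1 → -e1, X_2=(0, 3, -2, -4)
t=2: X=(0, 3, -2, -4), d=2 → +e2, X_3=(0, 4, -2, -4)
t=3: X=(0, 4, -2, -4), d=2 → +e2, X_4=(0, 5, -2, -4)
t=4: X=(0, 5, -2, -4), d=7 → -e4, X_5=(0, 5, -2, -5)
t=5: X=(0, 5, -2, -5), d=1 → -e1, X_6=(-1, 5, -2, -5)
t=6: X=(-1, 5, -2, -5), d=4 → +e3, X_7=(-1, 5, -1, -5)
t=7: X=(-1, 5, -1, -5), d=2 → +e2, X_8=(-1, 6, -1, -5)
t=8: X=(-1, 6, -1, -5), d=3 → -e2, X_9=(-1, 5, -1, -5)
t=9: X=(-1, 5, -1, -5), d=4 → +e3, X_10=(-1, 5, 0, -5)

(-1, 5, 0, -5)


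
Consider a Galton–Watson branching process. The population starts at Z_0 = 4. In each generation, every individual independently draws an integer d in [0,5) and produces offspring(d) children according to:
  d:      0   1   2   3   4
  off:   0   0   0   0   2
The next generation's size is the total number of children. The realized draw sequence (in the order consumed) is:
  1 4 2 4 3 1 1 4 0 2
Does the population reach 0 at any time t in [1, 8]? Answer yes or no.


gen 0: Z_0=4, draws=[1, 4, 2, 4], offspring=[0, 2, 0, 2], Z_1=4
gen 1: Z_1=4, draws=[3, 1, 1, 4], offspring=[0, 0, 0, 2], Z_2=2
gen 2: Z_2=2, draws=[0, 2], offspring=[0, 0], Z_3=0
gen 3: Z_3=0, draws=[], offspring=[], Z_4=0
gen 4: Z_4=0, draws=[], offspring=[], Z_5=0
gen 5: Z_5=0, draws=[], offspring=[], Z_6=0
gen 6: Z_6=0, draws=[], offspring=[], Z_7=0
gen 7: Z_7=0, draws=[], offspring=[], Z_8=0

yes


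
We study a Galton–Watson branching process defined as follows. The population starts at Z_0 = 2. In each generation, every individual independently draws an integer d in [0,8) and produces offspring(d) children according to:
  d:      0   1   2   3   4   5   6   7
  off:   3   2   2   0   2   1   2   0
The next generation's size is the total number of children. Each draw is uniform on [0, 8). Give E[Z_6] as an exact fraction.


729/32

Outcome values over d=0..7: [3, 2, 2, 0, 2, 1, 2, 0]
Σy = 12, Σy² = 26, M = 8
μ = 12/8 = 3/2,  σ² = 26/8 − (3/2)² = 1
E[Z_0] = 2
E[Z_1] = 3/2·E[Z_0] = 3
E[Z_2] = 3/2·E[Z_1] = 9/2
E[Z_3] = 3/2·E[Z_2] = 27/4
E[Z_4] = 3/2·E[Z_3] = 81/8
E[Z_5] = 3/2·E[Z_4] = 243/16
E[Z_6] = 3/2·E[Z_5] = 729/32


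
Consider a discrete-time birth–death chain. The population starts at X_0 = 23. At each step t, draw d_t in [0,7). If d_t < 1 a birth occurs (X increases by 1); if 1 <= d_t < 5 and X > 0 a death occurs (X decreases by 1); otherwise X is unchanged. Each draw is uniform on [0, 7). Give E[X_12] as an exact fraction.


125/7

X can drop by at most 1 per step and X_0 = 23 > T = 12, so X_t >= 23 − t >= 11 > 0 for every t <= 12: the floor at 0 (the 'and X > 0' condition) never binds. Hence X_12 = X_0 + Σ_{t<12} Y_t with i.i.d. increments Y_t = y(d_t) ∈ {+1, −1, 0}.
Outcome values over d=0..6: [1, -1, -1, -1, -1, 0, 0]
Σy = -3, Σy² = 5, M = 7
μ = -3/7 = -3/7,  σ² = 5/7 − (-3/7)² = 26/49
E[X_12] = 23 + 12·(-3/7) = 125/7


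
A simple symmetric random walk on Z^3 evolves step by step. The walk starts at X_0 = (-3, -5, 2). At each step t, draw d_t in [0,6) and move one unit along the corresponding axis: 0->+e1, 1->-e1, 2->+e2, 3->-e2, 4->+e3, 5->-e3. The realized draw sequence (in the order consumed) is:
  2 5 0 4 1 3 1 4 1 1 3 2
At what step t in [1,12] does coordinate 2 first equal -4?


t=0: X=(-3, -5, 2), d=2 → +e2, X_1=(-3, -4, 2)
t=1: X=(-3, -4, 2), d=5 → -e3, X_2=(-3, -4, 1)
t=2: X=(-3, -4, 1), d=0 → +e1, X_3=(-2, -4, 1)
t=3: X=(-2, -4, 1), d=4 → +e3, X_4=(-2, -4, 2)
t=4: X=(-2, -4, 2), d=1 → -e1, X_5=(-3, -4, 2)
t=5: X=(-3, -4, 2), d=3 → -e2, X_6=(-3, -5, 2)
t=6: X=(-3, -5, 2), d=1 → -e1, X_7=(-4, -5, 2)
t=7: X=(-4, -5, 2), d=4 → +e3, X_8=(-4, -5, 3)
t=8: X=(-4, -5, 3), d=1 → -e1, X_9=(-5, -5, 3)
t=9: X=(-5, -5, 3), d=1 → -e1, X_10=(-6, -5, 3)
t=10: X=(-6, -5, 3), d=3 → -e2, X_11=(-6, -6, 3)
t=11: X=(-6, -6, 3), d=2 → +e2, X_12=(-6, -5, 3)

1


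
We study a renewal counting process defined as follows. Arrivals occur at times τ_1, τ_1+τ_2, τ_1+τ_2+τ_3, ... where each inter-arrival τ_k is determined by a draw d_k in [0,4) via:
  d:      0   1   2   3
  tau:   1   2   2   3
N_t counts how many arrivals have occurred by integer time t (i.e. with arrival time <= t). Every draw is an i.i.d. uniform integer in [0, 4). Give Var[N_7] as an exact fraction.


149190535/268435456

Inter-arrival values over d=0..3: [1, 2, 2, 3]
Each d has probability 1/4, so the pmf of τ is: f(1) = 1/4, f(2) = 1/2, f(3) = 1/4
Let p_n(j) = P(N_n = j), with p_0 = [1]. Condition on τ_1: p_n(0) = P(τ > n), and for j >= 1, p_n(j) = Σ_{k<=n} f(k)·p_{n−k}(j−1)
p_1 = [3/4, 1/4]  (j = 0..1)
p_2 = [1/4, 11/16, 1/16]  (j = 0..2)
p_3 = [0, 11/16, 19/64, 1/64]  (j = 0..3)
p_4 = [0, 5/16, 37/64, 27/256, 1/256]  (j = 0..4)
p_5 = [0, 1/16, 19/32, 79/256, 35/1024, 1/1024]  (j = 0..5)
p_6 = [0, 0, 11/32, 131/256, 137/1024, 43/4096, 1/4096]  (j = 0..6)
p_7 = [0, 0, 7/64, 135/256, 79/256, 211/4096, 51/16384, 1/16384]  (j = 0..7)
E[N_7] = Σ j·p_7(j) = 54261/16384;  E[N_7²] = Σ j²·p_7(j) = 188809/16384
Var[N_7] = 188809/16384 − (54261/16384)² = 149190535/268435456


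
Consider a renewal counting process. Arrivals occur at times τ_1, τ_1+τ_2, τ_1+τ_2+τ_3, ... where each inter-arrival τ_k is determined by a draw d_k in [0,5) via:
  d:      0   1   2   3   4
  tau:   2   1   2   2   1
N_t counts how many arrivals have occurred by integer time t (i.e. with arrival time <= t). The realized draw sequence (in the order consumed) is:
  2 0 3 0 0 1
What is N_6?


3

draw d_1=2: τ_1=2, arrival time A_1=2
draw d_2=0: τ_2=2, arrival time A_2=4
draw d_3=3: τ_3=2, arrival time A_3=6
draw d_4=0: τ_4=2, arrival time A_4=8
draw d_5=0: τ_5=2, arrival time A_5=10
draw d_6=1: τ_6=1, arrival time A_6=11
N_t over t=0..6: 0:0 1:0 2:1 3:1 4:2 5:2 6:3


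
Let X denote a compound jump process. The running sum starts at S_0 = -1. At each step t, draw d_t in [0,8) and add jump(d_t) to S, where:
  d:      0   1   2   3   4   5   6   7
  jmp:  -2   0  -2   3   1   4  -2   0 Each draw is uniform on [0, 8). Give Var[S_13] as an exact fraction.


975/16

Outcome values over d=0..7: [-2, 0, -2, 3, 1, 4, -2, 0]
Σy = 2, Σy² = 38, M = 8
μ = 2/8 = 1/4,  σ² = 38/8 − (1/4)² = 75/16
Independent increments: Var[S_13] = 13·σ² = 13·(75/16) = 975/16


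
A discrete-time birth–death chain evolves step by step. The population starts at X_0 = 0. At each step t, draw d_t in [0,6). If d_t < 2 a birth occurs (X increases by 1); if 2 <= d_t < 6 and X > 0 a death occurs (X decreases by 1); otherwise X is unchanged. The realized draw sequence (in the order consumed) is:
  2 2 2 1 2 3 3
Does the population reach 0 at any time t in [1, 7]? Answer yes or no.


t=0: X=0, d=2 → hold, X_1=0
t=1: X=0, d=2 → hold, X_2=0
t=2: X=0, d=2 → hold, X_3=0
t=3: X=0, d=1 → birth, X_4=1
t=4: X=1, d=2 → death, X_5=0
t=5: X=0, d=3 → hold, X_6=0
t=6: X=0, d=3 → hold, X_7=0

yes


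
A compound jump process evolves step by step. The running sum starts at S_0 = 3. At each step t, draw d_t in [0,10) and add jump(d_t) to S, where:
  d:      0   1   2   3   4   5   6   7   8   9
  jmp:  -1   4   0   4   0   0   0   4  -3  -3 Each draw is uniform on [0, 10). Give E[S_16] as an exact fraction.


Outcome values over d=0..9: [-1, 4, 0, 4, 0, 0, 0, 4, -3, -3]
Σy = 5, Σy² = 67, M = 10
μ = 5/10 = 1/2,  σ² = 67/10 − (1/2)² = 129/20
E[S_16] = 3 + 16·(1/2) = 11

11


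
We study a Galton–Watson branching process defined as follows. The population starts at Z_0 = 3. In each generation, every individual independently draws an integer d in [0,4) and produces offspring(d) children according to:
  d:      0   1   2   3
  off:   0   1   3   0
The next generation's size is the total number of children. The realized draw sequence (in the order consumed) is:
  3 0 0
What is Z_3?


gen 0: Z_0=3, draws=[3, 0, 0], offspring=[0, 0, 0], Z_1=0
gen 1: Z_1=0, draws=[], offspring=[], Z_2=0
gen 2: Z_2=0, draws=[], offspring=[], Z_3=0

0


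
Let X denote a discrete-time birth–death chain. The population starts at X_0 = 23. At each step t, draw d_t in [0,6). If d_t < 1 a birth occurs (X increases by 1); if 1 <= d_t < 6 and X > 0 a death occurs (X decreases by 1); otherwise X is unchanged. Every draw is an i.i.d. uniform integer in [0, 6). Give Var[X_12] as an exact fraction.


20/3

X can drop by at most 1 per step and X_0 = 23 > T = 12, so X_t >= 23 − t >= 11 > 0 for every t <= 12: the floor at 0 (the 'and X > 0' condition) never binds. Hence X_12 = X_0 + Σ_{t<12} Y_t with i.i.d. increments Y_t = y(d_t) ∈ {+1, −1, 0}.
Outcome values over d=0..5: [1, -1, -1, -1, -1, -1]
Σy = -4, Σy² = 6, M = 6
μ = -4/6 = -2/3,  σ² = 6/6 − (-2/3)² = 5/9
Independent increments: Var[X_12] = 12·σ² = 12·(5/9) = 20/3


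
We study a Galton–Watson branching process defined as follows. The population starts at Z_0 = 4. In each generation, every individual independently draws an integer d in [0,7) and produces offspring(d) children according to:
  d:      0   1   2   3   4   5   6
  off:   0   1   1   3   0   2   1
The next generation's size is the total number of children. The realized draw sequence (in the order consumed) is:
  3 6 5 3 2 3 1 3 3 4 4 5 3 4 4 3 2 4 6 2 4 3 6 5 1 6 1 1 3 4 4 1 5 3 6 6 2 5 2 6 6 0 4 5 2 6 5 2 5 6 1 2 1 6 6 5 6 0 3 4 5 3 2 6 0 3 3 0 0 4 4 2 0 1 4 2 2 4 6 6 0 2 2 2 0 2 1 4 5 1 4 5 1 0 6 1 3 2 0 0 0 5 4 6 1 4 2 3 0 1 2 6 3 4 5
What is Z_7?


gen 0: Z_0=4, draws=[3, 6, 5, 3], offspring=[3, 1, 2, 3], Z_1=9
gen 1: Z_1=9, draws=[2, 3, 1, 3, 3, 4, 4, 5, 3], offspring=[1, 3, 1, 3, 3, 0, 0, 2, 3], Z_2=16
gen 2: Z_2=16, draws=[4, 4, 3, 2, 4, 6, 2, 4, 3, 6, 5, 1, 6, 1, 1, 3], offspring=[0, 0, 3, 1, 0, 1, 1, 0, 3, 1, 2, 1, 1, 1, 1, 3], Z_3=19
gen 3: Z_3=19, draws=[4, 4, 1, 5, 3, 6, 6, 2, 5, 2, 6, 6, 0, 4, 5, 2, 6, 5, 2], offspring=[0, 0, 1, 2, 3, 1, 1, 1, 2, 1, 1, 1, 0, 0, 2, 1, 1, 2, 1], Z_4=21
gen 4: Z_4=21, draws=[5, 6, 1, 2, 1, 6, 6, 5, 6, 0, 3, 4, 5, 3, 2, 6, 0, 3, 3, 0, 0], offspring=[2, 1, 1, 1, 1, 1, 1, 2, 1, 0, 3, 0, 2, 3, 1, 1, 0, 3, 3, 0, 0], Z_5=27
gen 5: Z_5=27, draws=[4, 4, 2, 0, 1, 4, 2, 2, 4, 6, 6, 0, 2, 2, 2, 0, 2, 1, 4, 5, 1, 4, 5, 1, 0, 6, 1], offspring=[0, 0, 1, 0, 1, 0, 1, 1, 0, 1, 1, 0, 1, 1, 1, 0, 1, 1, 0, 2, 1, 0, 2, 1, 0, 1, 1], Z_6=19
gen 6: Z_6=19, draws=[3, 2, 0, 0, 0, 5, 4, 6, 1, 4, 2, 3, 0, 1, 2, 6, 3, 4, 5], offspring=[3, 1, 0, 0, 0, 2, 0, 1, 1, 0, 1, 3, 0, 1, 1, 1, 3, 0, 2], Z_7=20

20


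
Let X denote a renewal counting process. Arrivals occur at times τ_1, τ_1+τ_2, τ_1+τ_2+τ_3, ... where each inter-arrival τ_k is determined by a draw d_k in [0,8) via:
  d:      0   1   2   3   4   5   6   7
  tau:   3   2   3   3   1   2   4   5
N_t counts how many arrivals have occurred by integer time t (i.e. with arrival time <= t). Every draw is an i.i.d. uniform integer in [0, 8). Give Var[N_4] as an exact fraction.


Inter-arrival values over d=0..7: [3, 2, 3, 3, 1, 2, 4, 5]
Each d has probability 1/8, so the pmf of τ is: f(1) = 1/8, f(2) = 1/4, f(3) = 3/8, f(4) = 1/8, f(5) = 1/8
Let p_n(j) = P(N_n = j), with p_0 = [1]. Condition on τ_1: p_n(0) = P(τ > n), and for j >= 1, p_n(j) = Σ_{k<=n} f(k)·p_{n−k}(j−1)
p_1 = [7/8, 1/8]  (j = 0..1)
p_2 = [5/8, 23/64, 1/64]  (j = 0..2)
p_3 = [1/4, 43/64, 39/512, 1/512]  (j = 0..3)
p_4 = [1/8, 41/64, 113/512, 55/4096, 1/4096]  (j = 0..4)
E[N_4] = Σ j·p_4(j) = 4601/4096;  E[N_4²] = Σ j²·p_4(j) = 6751/4096
Var[N_4] = 6751/4096 − (4601/4096)² = 6482895/16777216

6482895/16777216


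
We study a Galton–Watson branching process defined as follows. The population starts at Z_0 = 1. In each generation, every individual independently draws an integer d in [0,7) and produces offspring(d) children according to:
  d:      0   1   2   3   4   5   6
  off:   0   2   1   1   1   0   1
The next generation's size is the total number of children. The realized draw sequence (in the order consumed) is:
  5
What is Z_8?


0

gen 0: Z_0=1, draws=[5], offspring=[0], Z_1=0
gen 1: Z_1=0, draws=[], offspring=[], Z_2=0
gen 2: Z_2=0, draws=[], offspring=[], Z_3=0
gen 3: Z_3=0, draws=[], offspring=[], Z_4=0
gen 4: Z_4=0, draws=[], offspring=[], Z_5=0
gen 5: Z_5=0, draws=[], offspring=[], Z_6=0
gen 6: Z_6=0, draws=[], offspring=[], Z_7=0
gen 7: Z_7=0, draws=[], offspring=[], Z_8=0


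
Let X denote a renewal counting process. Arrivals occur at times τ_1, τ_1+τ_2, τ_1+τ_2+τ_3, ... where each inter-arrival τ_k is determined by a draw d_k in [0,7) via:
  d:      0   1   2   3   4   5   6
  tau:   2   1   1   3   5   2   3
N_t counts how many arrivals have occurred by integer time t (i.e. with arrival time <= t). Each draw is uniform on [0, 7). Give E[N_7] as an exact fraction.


2239967/823543

Inter-arrival values over d=0..6: [2, 1, 1, 3, 5, 2, 3]
Each d has probability 1/7, so the pmf of τ is: f(1) = 2/7, f(2) = 2/7, f(3) = 2/7, f(5) = 1/7
Renewal equation for m(n) = E[N_n]: condition on τ_1 = k (if k <= n, one arrival plus a fresh copy on the remaining n−k steps): m(n) = F(n) + Σ_{k<=n} f(k)·m(n−k), where F(n) = P(τ <= n) and m(0) = 0
m(1) = F(1) = 2/7
m(2) = F(2) + f(1)·m(1) = 4/7 + 2/7·2/7 = 32/49
m(3) = F(3) + f(1)·m(2) + f(2)·m(1) = 6/7 + 2/7·32/49 + 2/7·2/7 = 386/343
m(4) = F(4) + f(1)·m(3) + f(2)·m(2) + f(3)·m(1) = 6/7 + 2/7·386/343 + 2/7·32/49 + 2/7·2/7 = 3474/2401
m(5) = F(5) + f(1)·m(4) + f(2)·m(3) + f(3)·m(2) = 1 + 2/7·3474/2401 + 2/7·386/343 + 2/7·32/49 = 32295/16807
m(6) = F(6) + f(1)·m(5) + f(2)·m(4) + f(3)·m(3) + f(5)·m(1) = 1 + 2/7·32295/16807 + 2/7·3474/2401 + 2/7·386/343 + 1/7·2/7 = 273505/117649
m(7) = F(7) + f(1)·m(6) + f(2)·m(5) + f(3)·m(4) + f(5)·m(2) = 1 + 2/7·273505/117649 + 2/7·32295/16807 + 2/7·3474/2401 + 1/7·32/49 = 2239967/823543
E[N_7] = m(7) = 2239967/823543


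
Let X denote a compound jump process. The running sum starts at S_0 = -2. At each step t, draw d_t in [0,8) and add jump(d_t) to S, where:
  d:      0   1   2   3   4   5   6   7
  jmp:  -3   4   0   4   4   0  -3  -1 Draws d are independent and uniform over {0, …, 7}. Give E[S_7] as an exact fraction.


Outcome values over d=0..7: [-3, 4, 0, 4, 4, 0, -3, -1]
Σy = 5, Σy² = 67, M = 8
μ = 5/8 = 5/8,  σ² = 67/8 − (5/8)² = 511/64
E[S_7] = -2 + 7·(5/8) = 19/8

19/8


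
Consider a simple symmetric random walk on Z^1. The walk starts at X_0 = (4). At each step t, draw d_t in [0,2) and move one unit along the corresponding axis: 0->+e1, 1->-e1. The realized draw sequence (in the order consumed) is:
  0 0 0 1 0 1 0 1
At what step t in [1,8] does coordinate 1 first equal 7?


t=0: X=(4), d=0 → +e1, X_1=(5)
t=1: X=(5), d=0 → +e1, X_2=(6)
t=2: X=(6), d=0 → +e1, X_3=(7)
t=3: X=(7), d=1 → -e1, X_4=(6)
t=4: X=(6), d=0 → +e1, X_5=(7)
t=5: X=(7), d=1 → -e1, X_6=(6)
t=6: X=(6), d=0 → +e1, X_7=(7)
t=7: X=(7), d=1 → -e1, X_8=(6)

3


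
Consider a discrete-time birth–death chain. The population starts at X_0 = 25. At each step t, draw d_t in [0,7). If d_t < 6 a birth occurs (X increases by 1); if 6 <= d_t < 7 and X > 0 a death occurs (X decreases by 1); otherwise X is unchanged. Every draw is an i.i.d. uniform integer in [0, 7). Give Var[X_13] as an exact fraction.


312/49

X can drop by at most 1 per step and X_0 = 25 > T = 13, so X_t >= 25 − t >= 12 > 0 for every t <= 13: the floor at 0 (the 'and X > 0' condition) never binds. Hence X_13 = X_0 + Σ_{t<13} Y_t with i.i.d. increments Y_t = y(d_t) ∈ {+1, −1, 0}.
Outcome values over d=0..6: [1, 1, 1, 1, 1, 1, -1]
Σy = 5, Σy² = 7, M = 7
μ = 5/7 = 5/7,  σ² = 7/7 − (5/7)² = 24/49
Independent increments: Var[X_13] = 13·σ² = 13·(24/49) = 312/49


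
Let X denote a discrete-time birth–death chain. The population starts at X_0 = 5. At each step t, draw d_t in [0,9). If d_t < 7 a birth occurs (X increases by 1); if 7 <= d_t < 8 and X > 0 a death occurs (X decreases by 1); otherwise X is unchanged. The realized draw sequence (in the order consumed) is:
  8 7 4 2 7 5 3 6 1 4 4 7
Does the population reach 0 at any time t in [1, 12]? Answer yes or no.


t=0: X=5, d=8 → hold, X_1=5
t=1: X=5, d=7 → death, X_2=4
t=2: X=4, d=4 → birth, X_3=5
t=3: X=5, d=2 → birth, X_4=6
t=4: X=6, d=7 → death, X_5=5
t=5: X=5, d=5 → birth, X_6=6
t=6: X=6, d=3 → birth, X_7=7
t=7: X=7, d=6 → birth, X_8=8
t=8: X=8, d=1 → birth, X_9=9
t=9: X=9, d=4 → birth, X_10=10
t=10: X=10, d=4 → birth, X_11=11
t=11: X=11, d=7 → death, X_12=10

no


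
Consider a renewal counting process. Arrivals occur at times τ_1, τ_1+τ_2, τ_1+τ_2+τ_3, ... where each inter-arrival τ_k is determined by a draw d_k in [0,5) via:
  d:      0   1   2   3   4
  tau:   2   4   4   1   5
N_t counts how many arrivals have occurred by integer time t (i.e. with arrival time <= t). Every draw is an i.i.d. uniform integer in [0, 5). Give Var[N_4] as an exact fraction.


Inter-arrival values over d=0..4: [2, 4, 4, 1, 5]
Each d has probability 1/5, so the pmf of τ is: f(1) = 1/5, f(2) = 1/5, f(4) = 2/5, f(5) = 1/5
Let p_n(j) = P(N_n = j), with p_0 = [1]. Condition on τ_1: p_n(0) = P(τ > n), and for j >= 1, p_n(j) = Σ_{k<=n} f(k)·p_{n−k}(j−1)
p_1 = [4/5, 1/5]  (j = 0..1)
p_2 = [3/5, 9/25, 1/25]  (j = 0..2)
p_3 = [3/5, 7/25, 14/125, 1/125]  (j = 0..3)
p_4 = [1/5, 16/25, 16/125, 19/625, 1/625]  (j = 0..4)
E[N_4] = Σ j·p_4(j) = 621/625;  E[N_4²] = Σ j²·p_4(j) = 907/625
Var[N_4] = 907/625 − (621/625)² = 181234/390625

181234/390625


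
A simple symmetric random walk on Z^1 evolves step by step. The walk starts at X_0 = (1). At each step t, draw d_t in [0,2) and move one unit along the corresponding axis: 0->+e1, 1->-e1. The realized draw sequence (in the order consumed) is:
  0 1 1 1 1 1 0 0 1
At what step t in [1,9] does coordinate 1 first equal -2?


5

t=0: X=(1), d=0 → +e1, X_1=(2)
t=1: X=(2), d=1 → -e1, X_2=(1)
t=2: X=(1), d=1 → -e1, X_3=(0)
t=3: X=(0), d=1 → -e1, X_4=(-1)
t=4: X=(-1), d=1 → -e1, X_5=(-2)
t=5: X=(-2), d=1 → -e1, X_6=(-3)
t=6: X=(-3), d=0 → +e1, X_7=(-2)
t=7: X=(-2), d=0 → +e1, X_8=(-1)
t=8: X=(-1), d=1 → -e1, X_9=(-2)


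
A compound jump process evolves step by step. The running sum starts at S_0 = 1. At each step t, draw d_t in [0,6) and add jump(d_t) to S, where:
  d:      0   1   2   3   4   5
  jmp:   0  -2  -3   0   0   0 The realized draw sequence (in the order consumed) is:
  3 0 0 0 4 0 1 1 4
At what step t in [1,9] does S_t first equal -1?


t=0: S=1, d=3, jump=0, S_1=1
t=1: S=1, d=0, jump=0, S_2=1
t=2: S=1, d=0, jump=0, S_3=1
t=3: S=1, d=0, jump=0, S_4=1
t=4: S=1, d=4, jump=0, S_5=1
t=5: S=1, d=0, jump=0, S_6=1
t=6: S=1, d=1, jump=-2, S_7=-1
t=7: S=-1, d=1, jump=-2, S_8=-3
t=8: S=-3, d=4, jump=0, S_9=-3

7


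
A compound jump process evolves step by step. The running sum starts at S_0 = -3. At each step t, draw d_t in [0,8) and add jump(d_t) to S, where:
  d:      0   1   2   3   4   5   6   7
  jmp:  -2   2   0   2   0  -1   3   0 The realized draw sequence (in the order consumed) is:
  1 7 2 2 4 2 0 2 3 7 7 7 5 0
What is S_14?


-4

t=0: S=-3, d=1, jump=2, S_1=-1
t=1: S=-1, d=7, jump=0, S_2=-1
t=2: S=-1, d=2, jump=0, S_3=-1
t=3: S=-1, d=2, jump=0, S_4=-1
t=4: S=-1, d=4, jump=0, S_5=-1
t=5: S=-1, d=2, jump=0, S_6=-1
t=6: S=-1, d=0, jump=-2, S_7=-3
t=7: S=-3, d=2, jump=0, S_8=-3
t=8: S=-3, d=3, jump=2, S_9=-1
t=9: S=-1, d=7, jump=0, S_10=-1
t=10: S=-1, d=7, jump=0, S_11=-1
t=11: S=-1, d=7, jump=0, S_12=-1
t=12: S=-1, d=5, jump=-1, S_13=-2
t=13: S=-2, d=0, jump=-2, S_14=-4


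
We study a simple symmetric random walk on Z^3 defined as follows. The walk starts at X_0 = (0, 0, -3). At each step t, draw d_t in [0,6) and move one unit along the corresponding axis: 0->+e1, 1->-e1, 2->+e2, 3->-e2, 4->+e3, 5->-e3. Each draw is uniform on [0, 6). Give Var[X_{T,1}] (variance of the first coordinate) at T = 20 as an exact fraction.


20/3

Outcome values over d=0..5: [1, -1, 0, 0, 0, 0]
Σy = 0, Σy² = 2, M = 6
μ = 0/6 = 0,  σ² = 2/6 − (0)² = 1/3
Independent increments: Var[X_20] = 20·σ² = 20·(1/3) = 20/3


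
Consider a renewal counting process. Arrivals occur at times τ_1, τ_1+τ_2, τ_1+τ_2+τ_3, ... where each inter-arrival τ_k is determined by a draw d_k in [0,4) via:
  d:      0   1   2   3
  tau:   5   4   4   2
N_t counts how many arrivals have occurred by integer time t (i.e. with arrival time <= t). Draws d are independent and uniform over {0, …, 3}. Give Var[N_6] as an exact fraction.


1031/4096

Inter-arrival values over d=0..3: [5, 4, 4, 2]
Each d has probability 1/4, so the pmf of τ is: f(2) = 1/4, f(4) = 1/2, f(5) = 1/4
Let p_n(j) = P(N_n = j), with p_0 = [1]. Condition on τ_1: p_n(0) = P(τ > n), and for j >= 1, p_n(j) = Σ_{k<=n} f(k)·p_{n−k}(j−1)
p_1 = [1]  (j = 0)
p_2 = [3/4, 1/4]  (j = 0..1)
p_3 = [3/4, 1/4]  (j = 0..1)
p_4 = [1/4, 11/16, 1/16]  (j = 0..2)
p_5 = [0, 15/16, 1/16]  (j = 0..2)
p_6 = [0, 11/16, 19/64, 1/64]  (j = 0..3)
E[N_6] = Σ j·p_6(j) = 85/64;  E[N_6²] = Σ j²·p_6(j) = 129/64
Var[N_6] = 129/64 − (85/64)² = 1031/4096


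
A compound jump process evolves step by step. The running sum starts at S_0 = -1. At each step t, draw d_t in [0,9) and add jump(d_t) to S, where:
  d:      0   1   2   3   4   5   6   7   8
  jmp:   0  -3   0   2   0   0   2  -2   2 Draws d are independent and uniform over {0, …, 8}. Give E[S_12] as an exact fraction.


1/3

Outcome values over d=0..8: [0, -3, 0, 2, 0, 0, 2, -2, 2]
Σy = 1, Σy² = 25, M = 9
μ = 1/9 = 1/9,  σ² = 25/9 − (1/9)² = 224/81
E[S_12] = -1 + 12·(1/9) = 1/3


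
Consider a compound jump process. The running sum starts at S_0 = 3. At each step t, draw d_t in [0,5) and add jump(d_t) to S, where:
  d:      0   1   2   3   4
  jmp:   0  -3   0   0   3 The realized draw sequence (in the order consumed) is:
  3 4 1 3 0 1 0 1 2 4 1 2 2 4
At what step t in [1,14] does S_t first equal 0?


t=0: S=3, d=3, jump=0, S_1=3
t=1: S=3, d=4, jump=3, S_2=6
t=2: S=6, d=1, jump=-3, S_3=3
t=3: S=3, d=3, jump=0, S_4=3
t=4: S=3, d=0, jump=0, S_5=3
t=5: S=3, d=1, jump=-3, S_6=0
t=6: S=0, d=0, jump=0, S_7=0
t=7: S=0, d=1, jump=-3, S_8=-3
t=8: S=-3, d=2, jump=0, S_9=-3
t=9: S=-3, d=4, jump=3, S_10=0
t=10: S=0, d=1, jump=-3, S_11=-3
t=11: S=-3, d=2, jump=0, S_12=-3
t=12: S=-3, d=2, jump=0, S_13=-3
t=13: S=-3, d=4, jump=3, S_14=0

6


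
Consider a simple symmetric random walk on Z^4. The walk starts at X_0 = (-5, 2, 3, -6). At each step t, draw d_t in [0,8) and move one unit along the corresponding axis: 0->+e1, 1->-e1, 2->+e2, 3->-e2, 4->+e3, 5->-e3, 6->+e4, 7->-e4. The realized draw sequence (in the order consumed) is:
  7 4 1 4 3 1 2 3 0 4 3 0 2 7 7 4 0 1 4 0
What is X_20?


t=0: X=(-5, 2, 3, -6), d=7 → -e4, X_1=(-5, 2, 3, -7)
t=1: X=(-5, 2, 3, -7), d=4 → +e3, X_2=(-5, 2, 4, -7)
t=2: X=(-5, 2, 4, -7), d=1 → -e1, X_3=(-6, 2, 4, -7)
t=3: X=(-6, 2, 4, -7), d=4 → +e3, X_4=(-6, 2, 5, -7)
t=4: X=(-6, 2, 5, -7), d=3 → -e2, X_5=(-6, 1, 5, -7)
t=5: X=(-6, 1, 5, -7), d=1 → -e1, X_6=(-7, 1, 5, -7)
t=6: X=(-7, 1, 5, -7), d=2 → +e2, X_7=(-7, 2, 5, -7)
t=7: X=(-7, 2, 5, -7), d=3 → -e2, X_8=(-7, 1, 5, -7)
t=8: X=(-7, 1, 5, -7), d=0 → +e1, X_9=(-6, 1, 5, -7)
t=9: X=(-6, 1, 5, -7), d=4 → +e3, X_10=(-6, 1, 6, -7)
t=10: X=(-6, 1, 6, -7), d=3 → -e2, X_11=(-6, 0, 6, -7)
t=11: X=(-6, 0, 6, -7), d=0 → +e1, X_12=(-5, 0, 6, -7)
t=12: X=(-5, 0, 6, -7), d=2 → +e2, X_13=(-5, 1, 6, -7)
t=13: X=(-5, 1, 6, -7), d=7 → -e4, X_14=(-5, 1, 6, -8)
t=14: X=(-5, 1, 6, -8), d=7 → -e4, X_15=(-5, 1, 6, -9)
t=15: X=(-5, 1, 6, -9), d=4 → +e3, X_16=(-5, 1, 7, -9)
t=16: X=(-5, 1, 7, -9), d=0 → +e1, X_17=(-4, 1, 7, -9)
t=17: X=(-4, 1, 7, -9), d=1 → -e1, X_18=(-5, 1, 7, -9)
t=18: X=(-5, 1, 7, -9), d=4 → +e3, X_19=(-5, 1, 8, -9)
t=19: X=(-5, 1, 8, -9), d=0 → +e1, X_20=(-4, 1, 8, -9)

(-4, 1, 8, -9)


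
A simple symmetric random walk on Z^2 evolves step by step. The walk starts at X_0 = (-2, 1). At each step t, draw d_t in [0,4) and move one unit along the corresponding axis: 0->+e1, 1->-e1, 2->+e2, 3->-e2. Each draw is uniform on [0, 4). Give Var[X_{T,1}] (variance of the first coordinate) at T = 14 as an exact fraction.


Outcome values over d=0..3: [1, -1, 0, 0]
Σy = 0, Σy² = 2, M = 4
μ = 0/4 = 0,  σ² = 2/4 − (0)² = 1/2
Independent increments: Var[X_14] = 14·σ² = 14·(1/2) = 7

7


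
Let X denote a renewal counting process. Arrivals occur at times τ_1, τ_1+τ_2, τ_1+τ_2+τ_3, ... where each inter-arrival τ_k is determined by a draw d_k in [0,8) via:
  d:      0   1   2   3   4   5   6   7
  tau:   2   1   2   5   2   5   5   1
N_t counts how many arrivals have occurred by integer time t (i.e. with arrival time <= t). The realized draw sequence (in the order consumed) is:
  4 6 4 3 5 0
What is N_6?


1

draw d_1=4: τ_1=2, arrival time A_1=2
draw d_2=6: τ_2=5, arrival time A_2=7
draw d_3=4: τ_3=2, arrival time A_3=9
draw d_4=3: τ_4=5, arrival time A_4=14
draw d_5=5: τ_5=5, arrival time A_5=19
draw d_6=0: τ_6=2, arrival time A_6=21
N_t over t=0..6: 0:0 1:0 2:1 3:1 4:1 5:1 6:1


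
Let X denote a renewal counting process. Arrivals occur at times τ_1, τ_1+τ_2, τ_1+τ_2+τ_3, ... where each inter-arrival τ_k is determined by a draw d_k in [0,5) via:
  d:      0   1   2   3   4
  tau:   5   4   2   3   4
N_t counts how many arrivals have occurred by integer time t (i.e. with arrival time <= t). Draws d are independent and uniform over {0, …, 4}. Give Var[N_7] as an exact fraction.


4774/15625

Inter-arrival values over d=0..4: [5, 4, 2, 3, 4]
Each d has probability 1/5, so the pmf of τ is: f(2) = 1/5, f(3) = 1/5, f(4) = 2/5, f(5) = 1/5
Let p_n(j) = P(N_n = j), with p_0 = [1]. Condition on τ_1: p_n(0) = P(τ > n), and for j >= 1, p_n(j) = Σ_{k<=n} f(k)·p_{n−k}(j−1)
p_1 = [1]  (j = 0)
p_2 = [4/5, 1/5]  (j = 0..1)
p_3 = [3/5, 2/5]  (j = 0..1)
p_4 = [1/5, 19/25, 1/25]  (j = 0..2)
p_5 = [0, 22/25, 3/25]  (j = 0..2)
p_6 = [0, 17/25, 39/125, 1/125]  (j = 0..3)
p_7 = [0, 11/25, 66/125, 4/125]  (j = 0..3)
E[N_7] = Σ j·p_7(j) = 199/125;  E[N_7²] = Σ j²·p_7(j) = 71/25
Var[N_7] = 71/25 − (199/125)² = 4774/15625


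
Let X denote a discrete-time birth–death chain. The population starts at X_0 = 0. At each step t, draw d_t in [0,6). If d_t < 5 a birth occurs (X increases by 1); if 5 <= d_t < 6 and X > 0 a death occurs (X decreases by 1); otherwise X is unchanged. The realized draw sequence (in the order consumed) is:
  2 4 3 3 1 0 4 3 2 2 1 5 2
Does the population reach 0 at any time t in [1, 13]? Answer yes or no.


no

t=0: X=0, d=2 → birth, X_1=1
t=1: X=1, d=4 → birth, X_2=2
t=2: X=2, d=3 → birth, X_3=3
t=3: X=3, d=3 → birth, X_4=4
t=4: X=4, d=1 → birth, X_5=5
t=5: X=5, d=0 → birth, X_6=6
t=6: X=6, d=4 → birth, X_7=7
t=7: X=7, d=3 → birth, X_8=8
t=8: X=8, d=2 → birth, X_9=9
t=9: X=9, d=2 → birth, X_10=10
t=10: X=10, d=1 → birth, X_11=11
t=11: X=11, d=5 → death, X_12=10
t=12: X=10, d=2 → birth, X_13=11


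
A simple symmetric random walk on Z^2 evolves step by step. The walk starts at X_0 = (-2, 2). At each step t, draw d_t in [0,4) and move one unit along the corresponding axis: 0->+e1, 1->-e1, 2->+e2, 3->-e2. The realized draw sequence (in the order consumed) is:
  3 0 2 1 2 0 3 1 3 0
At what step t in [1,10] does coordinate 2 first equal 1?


t=0: X=(-2, 2), d=3 → -e2, X_1=(-2, 1)
t=1: X=(-2, 1), d=0 → +e1, X_2=(-1, 1)
t=2: X=(-1, 1), d=2 → +e2, X_3=(-1, 2)
t=3: X=(-1, 2), d=1 → -e1, X_4=(-2, 2)
t=4: X=(-2, 2), d=2 → +e2, X_5=(-2, 3)
t=5: X=(-2, 3), d=0 → +e1, X_6=(-1, 3)
t=6: X=(-1, 3), d=3 → -e2, X_7=(-1, 2)
t=7: X=(-1, 2), d=1 → -e1, X_8=(-2, 2)
t=8: X=(-2, 2), d=3 → -e2, X_9=(-2, 1)
t=9: X=(-2, 1), d=0 → +e1, X_10=(-1, 1)

1


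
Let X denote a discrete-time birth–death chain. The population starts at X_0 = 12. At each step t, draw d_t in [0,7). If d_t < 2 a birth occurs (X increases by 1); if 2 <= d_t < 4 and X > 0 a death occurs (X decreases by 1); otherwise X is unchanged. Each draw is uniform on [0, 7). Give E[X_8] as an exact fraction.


X can drop by at most 1 per step and X_0 = 12 > T = 8, so X_t >= 12 − t >= 4 > 0 for every t <= 8: the floor at 0 (the 'and X > 0' condition) never binds. Hence X_8 = X_0 + Σ_{t<8} Y_t with i.i.d. increments Y_t = y(d_t) ∈ {+1, −1, 0}.
Outcome values over d=0..6: [1, 1, -1, -1, 0, 0, 0]
Σy = 0, Σy² = 4, M = 7
μ = 0/7 = 0,  σ² = 4/7 − (0)² = 4/7
E[X_8] = 12 + 8·(0) = 12

12
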